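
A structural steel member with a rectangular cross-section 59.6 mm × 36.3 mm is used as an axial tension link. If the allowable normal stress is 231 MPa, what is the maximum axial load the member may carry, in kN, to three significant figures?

500 kN

A = 2163 mm².
P_max = σ_allow · A = 231 · 2163 = 499800 N = 499.8 kN.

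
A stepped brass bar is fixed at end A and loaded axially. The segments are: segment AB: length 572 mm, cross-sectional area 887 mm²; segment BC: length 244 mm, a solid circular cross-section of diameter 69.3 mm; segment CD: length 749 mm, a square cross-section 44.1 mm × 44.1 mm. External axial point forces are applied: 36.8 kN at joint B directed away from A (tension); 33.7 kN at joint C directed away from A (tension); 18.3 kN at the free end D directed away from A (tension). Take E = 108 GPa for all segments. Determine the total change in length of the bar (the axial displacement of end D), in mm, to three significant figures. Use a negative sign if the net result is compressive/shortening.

0.627 mm

Internal axial forces (sectioning from the free end, tension +): N_CD = 18.3 kN, N_BC = 52 kN, N_AB = 88.8 kN.
A_BC = 3772 mm².
A_CD = 1945 mm².
δ_AB = 88800·572/(887·108000) = 0.5302 mm
δ_BC = 52000·244/(3772·108000) = 0.03115 mm
δ_CD = 18300·749/(1945·108000) = 0.06526 mm
δ = Σδ_i = 0.6266 mm.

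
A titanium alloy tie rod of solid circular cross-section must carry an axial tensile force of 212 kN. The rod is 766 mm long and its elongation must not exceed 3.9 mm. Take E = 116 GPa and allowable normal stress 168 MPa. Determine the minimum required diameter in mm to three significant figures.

40.1 mm

Required area A ≥ P/σ_allow = 212000/168 = 1262 mm².
For a solid circular section, d ≥ √(4A/π) = 40.08 mm.
Elongation limit: A ≥ PL/(Eδ_allow) = 212000·766/(116000·3.9) = 359 mm² ⇒ d ≥ 21.38 mm.
The stress limit governs.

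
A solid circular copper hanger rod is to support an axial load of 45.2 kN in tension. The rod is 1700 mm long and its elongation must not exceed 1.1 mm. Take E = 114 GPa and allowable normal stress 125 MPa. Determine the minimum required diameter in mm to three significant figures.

27.9 mm

Required area A ≥ P/σ_allow = 45200/125 = 361.6 mm².
For a solid circular section, d ≥ √(4A/π) = 21.46 mm.
Elongation limit: A ≥ PL/(Eδ_allow) = 45200·1700/(114000·1.1) = 612.8 mm² ⇒ d ≥ 27.93 mm.
The elongation limit governs.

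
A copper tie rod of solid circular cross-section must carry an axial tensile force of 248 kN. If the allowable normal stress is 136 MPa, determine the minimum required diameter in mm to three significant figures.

Required area A ≥ P/σ_allow = 248000/136 = 1824 mm².
For a solid circular section, d ≥ √(4A/π) = 48.18 mm.

48.2 mm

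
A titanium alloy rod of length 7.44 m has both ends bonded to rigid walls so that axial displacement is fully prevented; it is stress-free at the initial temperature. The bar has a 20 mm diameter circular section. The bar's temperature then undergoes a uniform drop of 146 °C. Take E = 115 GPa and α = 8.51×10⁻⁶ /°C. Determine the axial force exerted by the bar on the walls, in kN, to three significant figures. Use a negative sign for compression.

44.9 kN

Free thermal expansion αLΔT = 8.51e-6 · 7440 · -146 = -9.244 mm.
The walls impose strain ε = −(-9.244)/7440 = 1.2425e-03; σ = Eε = 115000 · 1.2425e-03 = 142.9 MPa.
Wall reaction R = σ·A = 142.9·314.2 = 44890 N = 44.89 kN.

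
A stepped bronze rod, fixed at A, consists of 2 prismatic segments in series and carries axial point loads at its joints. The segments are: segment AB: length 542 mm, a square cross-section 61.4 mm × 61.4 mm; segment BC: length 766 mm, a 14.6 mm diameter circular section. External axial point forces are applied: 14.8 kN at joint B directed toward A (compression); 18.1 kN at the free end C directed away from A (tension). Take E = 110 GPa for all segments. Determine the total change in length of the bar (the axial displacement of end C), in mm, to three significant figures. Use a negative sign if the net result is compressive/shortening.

Internal axial forces (sectioning from the free end, tension +): N_BC = 18.1 kN, N_AB = 3.3 kN.
A_AB = 3770 mm².
A_BC = 167.4 mm².
δ_AB = 3300·542/(3770·110000) = 0.004313 mm
δ_BC = 18100·766/(167.4·110000) = 0.7529 mm
δ = Σδ_i = 0.7572 mm.

0.757 mm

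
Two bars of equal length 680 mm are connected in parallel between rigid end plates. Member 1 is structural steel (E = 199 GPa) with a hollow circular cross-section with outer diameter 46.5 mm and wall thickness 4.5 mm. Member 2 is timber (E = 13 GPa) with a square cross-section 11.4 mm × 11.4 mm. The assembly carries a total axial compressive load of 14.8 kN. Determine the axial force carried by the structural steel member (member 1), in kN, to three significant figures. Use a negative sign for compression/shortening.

A_1 = 593.8 mm².
A_2 = 130 mm².
Equal strain + equilibrium ⇒ each member carries load in proportion to AE: A₁E₁ = 118200000 N, A₂E₂ = 1689000 N, ΣAE = 119800000 N.
F₁ = P·A₁E₁/ΣAE = -14800·118200000/119800000 = -14590 N.

-14.6 kN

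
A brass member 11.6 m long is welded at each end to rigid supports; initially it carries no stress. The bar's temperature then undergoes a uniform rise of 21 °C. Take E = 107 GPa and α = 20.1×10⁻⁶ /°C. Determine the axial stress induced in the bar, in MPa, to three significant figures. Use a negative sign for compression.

-45.2 MPa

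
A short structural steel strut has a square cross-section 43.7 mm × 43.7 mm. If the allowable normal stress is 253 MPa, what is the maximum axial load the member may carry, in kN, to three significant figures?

483 kN

A = 1910 mm².
P_max = σ_allow · A = 253 · 1910 = 483200 N = 483.2 kN.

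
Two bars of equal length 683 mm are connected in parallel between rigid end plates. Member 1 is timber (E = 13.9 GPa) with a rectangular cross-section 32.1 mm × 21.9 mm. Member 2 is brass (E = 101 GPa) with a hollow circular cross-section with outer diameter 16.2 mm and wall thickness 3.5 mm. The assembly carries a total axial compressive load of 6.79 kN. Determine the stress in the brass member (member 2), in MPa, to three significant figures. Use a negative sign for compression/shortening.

-28.7 MPa

A_1 = 703 mm².
A_2 = 139.6 mm².
Equal strain + equilibrium ⇒ each member carries load in proportion to AE: A₁E₁ = 9772000 N, A₂E₂ = 14100000 N, ΣAE = 23880000 N.
σ₂ = P·E₂/ΣAE = -6790·101000/23880000 = -28.72 MPa.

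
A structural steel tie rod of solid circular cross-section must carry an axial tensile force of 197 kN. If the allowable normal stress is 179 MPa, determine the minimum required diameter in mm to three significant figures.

Required area A ≥ P/σ_allow = 197000/179 = 1101 mm².
For a solid circular section, d ≥ √(4A/π) = 37.43 mm.

37.4 mm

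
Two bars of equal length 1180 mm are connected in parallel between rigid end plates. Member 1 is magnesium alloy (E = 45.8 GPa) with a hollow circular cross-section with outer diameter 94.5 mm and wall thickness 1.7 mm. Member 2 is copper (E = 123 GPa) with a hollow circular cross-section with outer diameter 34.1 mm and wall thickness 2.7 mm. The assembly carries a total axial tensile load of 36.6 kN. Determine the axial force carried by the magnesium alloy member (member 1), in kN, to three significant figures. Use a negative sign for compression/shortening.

A_1 = 495.6 mm².
A_2 = 266.3 mm².
Equal strain + equilibrium ⇒ each member carries load in proportion to AE: A₁E₁ = 22700000 N, A₂E₂ = 32760000 N, ΣAE = 55460000 N.
F₁ = P·A₁E₁/ΣAE = 36600·22700000/55460000 = 14980 N.

15.0 kN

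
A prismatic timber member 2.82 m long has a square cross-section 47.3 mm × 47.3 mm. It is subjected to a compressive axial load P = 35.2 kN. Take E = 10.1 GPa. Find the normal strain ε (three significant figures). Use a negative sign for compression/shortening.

A = 2237 mm².
σ = N/A = -15.73 MPa; ε = σ/E = -15.73/10100 = -1.558e-03.

-0.00156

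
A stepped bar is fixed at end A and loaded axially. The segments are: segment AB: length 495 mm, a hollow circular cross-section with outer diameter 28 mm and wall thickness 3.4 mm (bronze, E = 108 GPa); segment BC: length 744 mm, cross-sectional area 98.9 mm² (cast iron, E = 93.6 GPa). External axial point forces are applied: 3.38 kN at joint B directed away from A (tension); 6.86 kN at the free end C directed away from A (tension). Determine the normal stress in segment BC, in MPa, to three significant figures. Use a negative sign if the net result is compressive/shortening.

Internal axial forces (sectioning from the free end, tension +): N_BC = 6.86 kN, N_AB = 10.24 kN.
σ_BC = N_BC/A_BC = 6860/98.9 = 69.36 MPa.

69.4 MPa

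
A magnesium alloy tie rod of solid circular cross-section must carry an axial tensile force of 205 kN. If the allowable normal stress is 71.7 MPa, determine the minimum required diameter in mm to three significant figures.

Required area A ≥ P/σ_allow = 205000/71.7 = 2859 mm².
For a solid circular section, d ≥ √(4A/π) = 60.34 mm.

60.3 mm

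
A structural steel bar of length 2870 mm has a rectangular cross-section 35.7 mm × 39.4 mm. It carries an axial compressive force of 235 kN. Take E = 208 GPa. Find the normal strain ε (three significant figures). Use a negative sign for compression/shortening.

A = 1407 mm².
σ = N/A = -167.1 MPa; ε = σ/E = -167.1/208000 = -8.032e-04.

-8.03e-04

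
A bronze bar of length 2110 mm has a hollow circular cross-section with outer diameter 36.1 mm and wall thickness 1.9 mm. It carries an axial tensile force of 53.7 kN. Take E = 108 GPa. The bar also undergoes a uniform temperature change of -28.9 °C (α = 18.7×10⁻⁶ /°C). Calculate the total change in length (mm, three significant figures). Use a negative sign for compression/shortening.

4.00 mm

A = 204.1 mm².
δ_mech = NL/(AE) = 53700·2110/(204.1·108000) = 5.139 mm.
δ_thermal = αLΔT = 18.7e-6·2110·-28.9 = -1.14 mm.
δ = δ_mech + δ_thermal = 3.999 mm.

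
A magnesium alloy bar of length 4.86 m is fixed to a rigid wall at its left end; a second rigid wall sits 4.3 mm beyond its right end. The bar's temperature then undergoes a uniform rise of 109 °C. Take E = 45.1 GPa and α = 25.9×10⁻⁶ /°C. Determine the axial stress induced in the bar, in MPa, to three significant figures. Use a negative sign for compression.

-87.4 MPa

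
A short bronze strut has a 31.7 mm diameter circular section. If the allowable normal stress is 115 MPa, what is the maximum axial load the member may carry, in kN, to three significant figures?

90.8 kN

A = 789.2 mm².
P_max = σ_allow · A = 115 · 789.2 = 90760 N = 90.76 kN.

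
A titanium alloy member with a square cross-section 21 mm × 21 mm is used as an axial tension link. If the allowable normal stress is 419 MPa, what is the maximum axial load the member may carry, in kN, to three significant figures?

185 kN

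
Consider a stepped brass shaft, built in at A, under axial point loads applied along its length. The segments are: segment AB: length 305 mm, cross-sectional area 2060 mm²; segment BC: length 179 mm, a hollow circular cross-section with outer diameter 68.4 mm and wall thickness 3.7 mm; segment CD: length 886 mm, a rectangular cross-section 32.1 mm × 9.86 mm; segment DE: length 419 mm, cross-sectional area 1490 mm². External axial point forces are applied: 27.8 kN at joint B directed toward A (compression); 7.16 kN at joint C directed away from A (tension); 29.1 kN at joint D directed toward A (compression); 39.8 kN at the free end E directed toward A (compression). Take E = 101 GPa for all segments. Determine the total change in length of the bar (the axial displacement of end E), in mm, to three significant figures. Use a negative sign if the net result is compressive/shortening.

Internal axial forces (sectioning from the free end, tension +): N_DE = -39.8 kN, N_CD = -68.9 kN, N_BC = -61.74 kN, N_AB = -89.54 kN.
A_BC = 752.1 mm².
A_CD = 316.5 mm².
δ_AB = -89540·305/(2060·101000) = -0.1313 mm
δ_BC = -61740·179/(752.1·101000) = -0.1455 mm
δ_CD = -68900·886/(316.5·101000) = -1.91 mm
δ_DE = -39800·419/(1490·101000) = -0.1108 mm
δ = Σδ_i = -2.297 mm.

-2.30 mm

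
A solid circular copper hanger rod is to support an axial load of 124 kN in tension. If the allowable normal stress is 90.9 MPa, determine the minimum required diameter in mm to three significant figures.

41.7 mm

Required area A ≥ P/σ_allow = 124000/90.9 = 1364 mm².
For a solid circular section, d ≥ √(4A/π) = 41.68 mm.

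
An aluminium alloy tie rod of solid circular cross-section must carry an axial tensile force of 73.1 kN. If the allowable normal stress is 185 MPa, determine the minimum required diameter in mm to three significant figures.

Required area A ≥ P/σ_allow = 73100/185 = 395.1 mm².
For a solid circular section, d ≥ √(4A/π) = 22.43 mm.

22.4 mm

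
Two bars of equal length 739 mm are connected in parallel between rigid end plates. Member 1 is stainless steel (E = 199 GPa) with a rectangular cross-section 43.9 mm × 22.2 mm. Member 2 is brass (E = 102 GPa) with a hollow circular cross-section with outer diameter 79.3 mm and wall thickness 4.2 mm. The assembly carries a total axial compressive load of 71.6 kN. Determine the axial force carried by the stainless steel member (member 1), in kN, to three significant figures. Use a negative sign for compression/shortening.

A_1 = 974.6 mm².
A_2 = 990.9 mm².
Equal strain + equilibrium ⇒ each member carries load in proportion to AE: A₁E₁ = 193900000 N, A₂E₂ = 101100000 N, ΣAE = 295000000 N.
F₁ = P·A₁E₁/ΣAE = -71600·193900000/295000000 = -47070 N.

-47.1 kN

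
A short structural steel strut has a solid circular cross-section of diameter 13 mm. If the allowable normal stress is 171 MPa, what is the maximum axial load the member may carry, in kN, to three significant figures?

22.7 kN

A = 132.7 mm².
P_max = σ_allow · A = 171 · 132.7 = 22700 N = 22.7 kN.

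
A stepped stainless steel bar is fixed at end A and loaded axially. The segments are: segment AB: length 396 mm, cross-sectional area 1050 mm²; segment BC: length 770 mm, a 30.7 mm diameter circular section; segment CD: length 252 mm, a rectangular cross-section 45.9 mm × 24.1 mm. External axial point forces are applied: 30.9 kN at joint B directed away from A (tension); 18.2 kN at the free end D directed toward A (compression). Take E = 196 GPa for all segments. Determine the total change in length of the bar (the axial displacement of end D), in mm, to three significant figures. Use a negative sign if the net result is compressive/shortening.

Internal axial forces (sectioning from the free end, tension +): N_CD = -18.2 kN, N_BC = -18.2 kN, N_AB = 12.7 kN.
A_BC = 740.2 mm².
A_CD = 1106 mm².
δ_AB = 12700·396/(1050·196000) = 0.02444 mm
δ_BC = -18200·770/(740.2·196000) = -0.09659 mm
δ_CD = -18200·252/(1106·196000) = -0.02115 mm
δ = Σδ_i = -0.09331 mm.

-0.0933 mm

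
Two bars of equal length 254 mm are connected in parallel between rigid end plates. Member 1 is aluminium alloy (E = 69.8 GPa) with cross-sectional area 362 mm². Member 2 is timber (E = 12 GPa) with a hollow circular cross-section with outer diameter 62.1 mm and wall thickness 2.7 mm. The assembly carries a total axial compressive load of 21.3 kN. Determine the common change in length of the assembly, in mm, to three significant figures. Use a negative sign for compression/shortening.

-0.173 mm

A_2 = 503.8 mm².
Equal strain + equilibrium ⇒ each member carries load in proportion to AE: A₁E₁ = 25270000 N, A₂E₂ = 6046000 N, ΣAE = 31310000 N.
δ = PL/ΣAE = -21300·254/31310000 = -0.1728 mm.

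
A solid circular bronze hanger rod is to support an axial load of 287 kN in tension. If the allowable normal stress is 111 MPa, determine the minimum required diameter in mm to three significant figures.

Required area A ≥ P/σ_allow = 287000/111 = 2586 mm².
For a solid circular section, d ≥ √(4A/π) = 57.38 mm.

57.4 mm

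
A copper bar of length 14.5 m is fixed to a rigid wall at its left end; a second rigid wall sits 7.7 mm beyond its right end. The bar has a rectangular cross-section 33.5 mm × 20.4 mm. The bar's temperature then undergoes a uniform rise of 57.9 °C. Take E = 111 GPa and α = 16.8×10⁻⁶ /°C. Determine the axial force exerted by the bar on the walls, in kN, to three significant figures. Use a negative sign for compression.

-33.5 kN

Free thermal expansion αLΔT = 16.8e-6 · 14500 · 57.9 = 14.1 mm.
The walls engage after the gap closes; constrained expansion = 14.1 − 7.7 = 6.404 mm.
The walls impose strain ε = −(6.404)/14500 = -4.4169e-04; σ = Eε = 111000 · -4.4169e-04 = -49.03 MPa.
Wall reaction R = σ·A = -49.03·683.4 = -33510 N = -33.51 kN.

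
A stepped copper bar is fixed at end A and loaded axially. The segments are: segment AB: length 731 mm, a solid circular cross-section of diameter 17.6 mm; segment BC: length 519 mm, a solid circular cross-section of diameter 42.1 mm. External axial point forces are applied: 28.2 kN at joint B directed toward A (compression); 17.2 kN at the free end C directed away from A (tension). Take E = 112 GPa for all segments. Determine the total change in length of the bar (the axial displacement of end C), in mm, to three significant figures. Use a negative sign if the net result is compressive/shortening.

-0.238 mm

Internal axial forces (sectioning from the free end, tension +): N_BC = 17.2 kN, N_AB = -11 kN.
A_AB = 243.3 mm².
A_BC = 1392 mm².
δ_AB = -11000·731/(243.3·112000) = -0.2951 mm
δ_BC = 17200·519/(1392·112000) = 0.05726 mm
δ = Σδ_i = -0.2378 mm.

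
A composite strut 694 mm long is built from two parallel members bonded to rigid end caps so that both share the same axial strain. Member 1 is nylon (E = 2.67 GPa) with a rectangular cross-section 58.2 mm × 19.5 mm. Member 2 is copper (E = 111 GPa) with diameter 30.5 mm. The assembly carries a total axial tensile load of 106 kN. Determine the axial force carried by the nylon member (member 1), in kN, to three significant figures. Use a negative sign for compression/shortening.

3.82 kN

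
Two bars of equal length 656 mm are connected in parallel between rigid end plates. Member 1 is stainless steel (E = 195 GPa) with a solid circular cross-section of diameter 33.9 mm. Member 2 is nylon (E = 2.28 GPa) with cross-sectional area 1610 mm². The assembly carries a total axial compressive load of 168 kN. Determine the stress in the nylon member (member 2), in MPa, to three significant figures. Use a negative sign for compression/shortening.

-2.13 MPa

A_1 = 902.6 mm².
Equal strain + equilibrium ⇒ each member carries load in proportion to AE: A₁E₁ = 176000000 N, A₂E₂ = 3671000 N, ΣAE = 179700000 N.
σ₂ = P·E₂/ΣAE = -168000·2280/179700000 = -2.132 MPa.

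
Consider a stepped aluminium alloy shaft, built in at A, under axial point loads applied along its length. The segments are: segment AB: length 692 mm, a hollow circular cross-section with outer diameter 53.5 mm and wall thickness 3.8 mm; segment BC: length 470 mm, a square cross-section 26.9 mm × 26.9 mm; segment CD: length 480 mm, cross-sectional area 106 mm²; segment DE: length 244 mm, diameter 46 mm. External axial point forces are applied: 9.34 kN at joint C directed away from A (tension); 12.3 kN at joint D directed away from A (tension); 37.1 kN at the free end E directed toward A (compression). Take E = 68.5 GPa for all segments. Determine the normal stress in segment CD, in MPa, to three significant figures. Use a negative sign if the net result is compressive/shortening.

-234 MPa

Internal axial forces (sectioning from the free end, tension +): N_DE = -37.1 kN, N_CD = -24.8 kN, N_BC = -15.46 kN, N_AB = -15.46 kN.
σ_CD = N_CD/A_CD = -24800/106 = -234 MPa.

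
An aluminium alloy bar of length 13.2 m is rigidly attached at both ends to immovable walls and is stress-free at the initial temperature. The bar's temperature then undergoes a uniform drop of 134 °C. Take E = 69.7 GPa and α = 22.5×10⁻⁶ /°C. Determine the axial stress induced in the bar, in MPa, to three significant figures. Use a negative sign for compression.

210 MPa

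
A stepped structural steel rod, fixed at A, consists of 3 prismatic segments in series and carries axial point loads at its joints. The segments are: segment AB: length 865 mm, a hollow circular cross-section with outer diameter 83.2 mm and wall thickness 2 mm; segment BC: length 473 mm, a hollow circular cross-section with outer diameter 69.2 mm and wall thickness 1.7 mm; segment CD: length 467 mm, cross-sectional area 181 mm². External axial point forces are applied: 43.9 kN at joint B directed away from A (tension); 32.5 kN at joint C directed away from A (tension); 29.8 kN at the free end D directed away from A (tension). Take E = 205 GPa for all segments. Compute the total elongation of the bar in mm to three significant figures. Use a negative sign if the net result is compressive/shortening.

Internal axial forces (sectioning from the free end, tension +): N_CD = 29.8 kN, N_BC = 62.3 kN, N_AB = 106.2 kN.
A_AB = 510.2 mm².
A_BC = 360.5 mm².
δ_AB = 106200·865/(510.2·205000) = 0.8783 mm
δ_BC = 62300·473/(360.5·205000) = 0.3987 mm
δ_CD = 29800·467/(181·205000) = 0.3751 mm
δ = Σδ_i = 1.652 mm.

1.65 mm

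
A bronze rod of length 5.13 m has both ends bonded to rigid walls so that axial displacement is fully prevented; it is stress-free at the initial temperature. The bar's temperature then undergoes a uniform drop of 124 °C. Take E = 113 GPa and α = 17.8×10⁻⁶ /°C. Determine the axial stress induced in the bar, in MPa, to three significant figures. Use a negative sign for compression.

Free thermal expansion αLΔT = 17.8e-6 · 5130 · -124 = -11.32 mm.
The walls impose strain ε = −(-11.32)/5130 = 2.2072e-03; σ = Eε = 113000 · 2.2072e-03 = 249.4 MPa.

249 MPa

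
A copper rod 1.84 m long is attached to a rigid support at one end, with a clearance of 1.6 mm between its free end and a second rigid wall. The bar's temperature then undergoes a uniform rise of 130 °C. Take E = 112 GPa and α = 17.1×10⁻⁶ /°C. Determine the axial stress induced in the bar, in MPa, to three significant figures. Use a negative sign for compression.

Free thermal expansion αLΔT = 17.1e-6 · 1840 · 130 = 4.09 mm.
The walls engage after the gap closes; constrained expansion = 4.09 − 1.6 = 2.49 mm.
The walls impose strain ε = −(2.49)/1840 = -1.3534e-03; σ = Eε = 112000 · -1.3534e-03 = -151.6 MPa.

-152 MPa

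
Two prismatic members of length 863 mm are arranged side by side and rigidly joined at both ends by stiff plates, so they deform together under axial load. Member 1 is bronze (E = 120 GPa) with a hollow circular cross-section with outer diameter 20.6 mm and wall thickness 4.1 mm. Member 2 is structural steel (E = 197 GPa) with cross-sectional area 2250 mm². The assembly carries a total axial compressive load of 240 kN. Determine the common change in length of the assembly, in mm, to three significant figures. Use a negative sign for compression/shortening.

-0.442 mm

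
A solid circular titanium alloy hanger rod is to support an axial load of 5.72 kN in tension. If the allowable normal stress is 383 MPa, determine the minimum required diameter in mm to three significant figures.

4.36 mm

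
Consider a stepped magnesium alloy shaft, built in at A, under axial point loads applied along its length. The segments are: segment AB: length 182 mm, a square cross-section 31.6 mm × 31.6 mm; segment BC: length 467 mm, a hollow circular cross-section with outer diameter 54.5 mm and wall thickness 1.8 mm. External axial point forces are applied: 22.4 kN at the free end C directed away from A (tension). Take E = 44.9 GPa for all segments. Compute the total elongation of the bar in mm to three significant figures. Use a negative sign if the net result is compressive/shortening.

0.873 mm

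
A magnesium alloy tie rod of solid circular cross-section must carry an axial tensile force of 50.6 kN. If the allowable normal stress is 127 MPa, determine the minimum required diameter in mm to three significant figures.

22.5 mm

Required area A ≥ P/σ_allow = 50600/127 = 398.4 mm².
For a solid circular section, d ≥ √(4A/π) = 22.52 mm.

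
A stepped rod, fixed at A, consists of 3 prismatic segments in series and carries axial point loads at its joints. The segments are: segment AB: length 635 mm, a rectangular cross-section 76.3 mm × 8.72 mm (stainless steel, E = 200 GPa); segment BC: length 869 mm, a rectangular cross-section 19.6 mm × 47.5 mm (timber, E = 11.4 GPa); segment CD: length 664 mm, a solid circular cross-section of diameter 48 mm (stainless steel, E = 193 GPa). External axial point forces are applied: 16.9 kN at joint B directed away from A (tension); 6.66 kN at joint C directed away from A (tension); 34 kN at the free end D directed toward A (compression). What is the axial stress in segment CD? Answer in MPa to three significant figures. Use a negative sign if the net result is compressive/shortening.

Internal axial forces (sectioning from the free end, tension +): N_CD = -34 kN, N_BC = -27.34 kN, N_AB = -10.44 kN.
A_CD = 1810 mm².
σ_CD = N_CD/A_CD = -34000/1810 = -18.79 MPa.

-18.8 MPa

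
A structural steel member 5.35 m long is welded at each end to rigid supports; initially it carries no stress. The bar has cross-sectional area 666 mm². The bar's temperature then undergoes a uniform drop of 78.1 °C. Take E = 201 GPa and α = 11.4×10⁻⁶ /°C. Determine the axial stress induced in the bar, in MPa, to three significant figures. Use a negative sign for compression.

Free thermal expansion αLΔT = 11.4e-6 · 5350 · -78.1 = -4.763 mm.
The walls impose strain ε = −(-4.763)/5350 = 8.9034e-04; σ = Eε = 201000 · 8.9034e-04 = 179 MPa.

179 MPa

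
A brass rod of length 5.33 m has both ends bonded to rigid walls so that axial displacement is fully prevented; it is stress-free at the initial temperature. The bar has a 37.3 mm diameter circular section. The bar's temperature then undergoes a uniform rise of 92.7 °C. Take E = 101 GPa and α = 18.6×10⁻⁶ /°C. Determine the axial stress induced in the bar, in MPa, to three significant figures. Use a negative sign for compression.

-174 MPa

Free thermal expansion αLΔT = 18.6e-6 · 5330 · 92.7 = 9.19 mm.
The walls impose strain ε = −(9.19)/5330 = -1.7242e-03; σ = Eε = 101000 · -1.7242e-03 = -174.1 MPa.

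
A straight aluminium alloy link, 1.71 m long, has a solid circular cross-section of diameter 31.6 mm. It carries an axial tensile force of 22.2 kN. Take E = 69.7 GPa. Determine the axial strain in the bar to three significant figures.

4.06e-04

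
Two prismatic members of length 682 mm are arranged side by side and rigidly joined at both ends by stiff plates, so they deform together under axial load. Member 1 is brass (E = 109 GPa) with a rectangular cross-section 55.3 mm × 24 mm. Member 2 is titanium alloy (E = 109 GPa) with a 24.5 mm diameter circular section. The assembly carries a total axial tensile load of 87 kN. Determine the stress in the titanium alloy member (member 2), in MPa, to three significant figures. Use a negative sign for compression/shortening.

A_1 = 1327 mm².
A_2 = 471.4 mm².
Equal strain + equilibrium ⇒ each member carries load in proportion to AE: A₁E₁ = 144700000 N, A₂E₂ = 51390000 N, ΣAE = 196100000 N.
σ₂ = P·E₂/ΣAE = 87000·109000/196100000 = 48.37 MPa.

48.4 MPa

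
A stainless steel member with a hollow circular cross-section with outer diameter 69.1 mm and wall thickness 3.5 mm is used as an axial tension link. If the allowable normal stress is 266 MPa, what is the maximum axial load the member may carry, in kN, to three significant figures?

192 kN

A = 721.3 mm².
P_max = σ_allow · A = 266 · 721.3 = 191900 N = 191.9 kN.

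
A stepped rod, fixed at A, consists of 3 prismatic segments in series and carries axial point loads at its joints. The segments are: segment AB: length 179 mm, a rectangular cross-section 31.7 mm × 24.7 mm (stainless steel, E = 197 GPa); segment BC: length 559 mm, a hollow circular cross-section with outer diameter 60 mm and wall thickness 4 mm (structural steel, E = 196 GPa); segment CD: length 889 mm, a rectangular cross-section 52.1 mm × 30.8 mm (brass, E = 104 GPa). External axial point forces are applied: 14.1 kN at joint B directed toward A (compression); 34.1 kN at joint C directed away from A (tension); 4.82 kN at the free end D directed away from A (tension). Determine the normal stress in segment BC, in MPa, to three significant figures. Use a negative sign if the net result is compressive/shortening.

55.3 MPa

Internal axial forces (sectioning from the free end, tension +): N_CD = 4.82 kN, N_BC = 38.92 kN, N_AB = 24.82 kN.
A_BC = 703.7 mm².
σ_BC = N_BC/A_BC = 38920/703.7 = 55.31 MPa.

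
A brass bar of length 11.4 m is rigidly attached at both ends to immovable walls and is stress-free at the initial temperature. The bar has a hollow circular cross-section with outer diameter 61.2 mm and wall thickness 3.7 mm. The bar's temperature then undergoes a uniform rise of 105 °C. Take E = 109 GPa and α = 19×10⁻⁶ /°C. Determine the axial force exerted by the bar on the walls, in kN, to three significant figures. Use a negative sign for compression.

-145 kN

Free thermal expansion αLΔT = 19e-6 · 11400 · 105 = 22.74 mm.
The walls impose strain ε = −(22.74)/11400 = -1.9950e-03; σ = Eε = 109000 · -1.9950e-03 = -217.5 MPa.
Wall reaction R = σ·A = -217.5·668.4 = -145300 N = -145.3 kN.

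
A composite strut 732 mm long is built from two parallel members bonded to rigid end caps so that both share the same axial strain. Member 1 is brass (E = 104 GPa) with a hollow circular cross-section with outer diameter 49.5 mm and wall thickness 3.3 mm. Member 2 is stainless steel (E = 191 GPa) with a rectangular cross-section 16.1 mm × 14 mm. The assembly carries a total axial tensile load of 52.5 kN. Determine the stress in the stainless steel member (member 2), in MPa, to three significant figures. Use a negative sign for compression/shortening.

A_1 = 479 mm².
A_2 = 225.4 mm².
Equal strain + equilibrium ⇒ each member carries load in proportion to AE: A₁E₁ = 49810000 N, A₂E₂ = 43050000 N, ΣAE = 92860000 N.
σ₂ = P·E₂/ΣAE = 52500·191000/92860000 = 108 MPa.

108 MPa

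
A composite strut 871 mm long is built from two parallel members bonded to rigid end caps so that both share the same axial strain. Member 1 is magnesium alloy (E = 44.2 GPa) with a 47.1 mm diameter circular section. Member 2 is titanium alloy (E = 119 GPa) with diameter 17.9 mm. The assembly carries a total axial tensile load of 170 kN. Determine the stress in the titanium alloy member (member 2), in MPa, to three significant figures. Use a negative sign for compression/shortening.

189 MPa

A_1 = 1742 mm².
A_2 = 251.6 mm².
Equal strain + equilibrium ⇒ each member carries load in proportion to AE: A₁E₁ = 77010000 N, A₂E₂ = 29950000 N, ΣAE = 107000000 N.
σ₂ = P·E₂/ΣAE = 170000·119000/107000000 = 189.1 MPa.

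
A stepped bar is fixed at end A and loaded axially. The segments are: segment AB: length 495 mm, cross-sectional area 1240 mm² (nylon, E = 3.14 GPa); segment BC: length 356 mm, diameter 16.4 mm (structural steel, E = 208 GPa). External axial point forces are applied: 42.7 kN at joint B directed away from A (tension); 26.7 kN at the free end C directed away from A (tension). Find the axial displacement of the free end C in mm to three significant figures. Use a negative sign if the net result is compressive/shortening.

Internal axial forces (sectioning from the free end, tension +): N_BC = 26.7 kN, N_AB = 69.4 kN.
A_BC = 211.2 mm².
δ_AB = 69400·495/(1240·3140) = 8.823 mm
δ_BC = 26700·356/(211.2·208000) = 0.2163 mm
δ = Σδ_i = 9.039 mm.

9.04 mm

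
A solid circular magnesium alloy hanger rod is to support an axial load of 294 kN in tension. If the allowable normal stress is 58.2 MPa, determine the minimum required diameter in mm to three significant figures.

80.2 mm

Required area A ≥ P/σ_allow = 294000/58.2 = 5052 mm².
For a solid circular section, d ≥ √(4A/π) = 80.2 mm.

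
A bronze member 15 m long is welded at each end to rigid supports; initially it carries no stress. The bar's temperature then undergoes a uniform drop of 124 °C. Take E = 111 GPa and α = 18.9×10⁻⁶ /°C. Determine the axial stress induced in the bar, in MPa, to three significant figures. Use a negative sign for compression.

Free thermal expansion αLΔT = 18.9e-6 · 15000 · -124 = -35.15 mm.
The walls impose strain ε = −(-35.15)/15000 = 2.3436e-03; σ = Eε = 111000 · 2.3436e-03 = 260.1 MPa.

260 MPa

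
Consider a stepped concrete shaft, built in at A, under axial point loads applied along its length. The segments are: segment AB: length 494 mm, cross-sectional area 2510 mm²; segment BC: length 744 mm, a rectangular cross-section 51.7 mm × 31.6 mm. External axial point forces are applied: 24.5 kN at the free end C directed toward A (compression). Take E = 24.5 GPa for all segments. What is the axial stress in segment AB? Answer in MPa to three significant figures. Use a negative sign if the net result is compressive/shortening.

Internal axial forces (sectioning from the free end, tension +): N_BC = -24.5 kN, N_AB = -24.5 kN.
σ_AB = N_AB/A_AB = -24500/2510 = -9.761 MPa.

-9.76 MPa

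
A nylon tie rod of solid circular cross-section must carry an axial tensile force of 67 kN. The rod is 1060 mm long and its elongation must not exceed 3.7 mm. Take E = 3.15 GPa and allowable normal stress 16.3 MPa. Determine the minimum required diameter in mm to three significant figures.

88.1 mm

Required area A ≥ P/σ_allow = 67000/16.3 = 4110 mm².
For a solid circular section, d ≥ √(4A/π) = 72.34 mm.
Elongation limit: A ≥ PL/(Eδ_allow) = 67000·1060/(3150·3.7) = 6094 mm² ⇒ d ≥ 88.08 mm.
The elongation limit governs.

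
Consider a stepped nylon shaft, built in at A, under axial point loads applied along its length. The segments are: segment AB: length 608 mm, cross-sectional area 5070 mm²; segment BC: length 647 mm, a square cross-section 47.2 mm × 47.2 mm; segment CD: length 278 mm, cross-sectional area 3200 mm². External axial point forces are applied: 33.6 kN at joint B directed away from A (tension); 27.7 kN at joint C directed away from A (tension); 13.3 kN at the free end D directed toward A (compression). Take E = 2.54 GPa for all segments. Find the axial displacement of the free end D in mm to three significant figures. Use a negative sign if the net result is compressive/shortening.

Internal axial forces (sectioning from the free end, tension +): N_CD = -13.3 kN, N_BC = 14.4 kN, N_AB = 48 kN.
A_BC = 2228 mm².
δ_AB = 48000·608/(5070·2540) = 2.266 mm
δ_BC = 14400·647/(2228·2540) = 1.646 mm
δ_CD = -13300·278/(3200·2540) = -0.4549 mm
δ = Σδ_i = 3.458 mm.

3.46 mm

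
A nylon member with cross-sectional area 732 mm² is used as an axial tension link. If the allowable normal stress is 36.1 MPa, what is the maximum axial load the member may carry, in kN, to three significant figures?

P_max = σ_allow · A = 36.1 · 732 = 26430 N = 26.43 kN.

26.4 kN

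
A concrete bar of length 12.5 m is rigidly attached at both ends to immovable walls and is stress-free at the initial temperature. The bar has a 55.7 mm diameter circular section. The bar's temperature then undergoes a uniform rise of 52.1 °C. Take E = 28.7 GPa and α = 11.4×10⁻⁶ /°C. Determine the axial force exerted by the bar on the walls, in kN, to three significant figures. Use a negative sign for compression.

-41.5 kN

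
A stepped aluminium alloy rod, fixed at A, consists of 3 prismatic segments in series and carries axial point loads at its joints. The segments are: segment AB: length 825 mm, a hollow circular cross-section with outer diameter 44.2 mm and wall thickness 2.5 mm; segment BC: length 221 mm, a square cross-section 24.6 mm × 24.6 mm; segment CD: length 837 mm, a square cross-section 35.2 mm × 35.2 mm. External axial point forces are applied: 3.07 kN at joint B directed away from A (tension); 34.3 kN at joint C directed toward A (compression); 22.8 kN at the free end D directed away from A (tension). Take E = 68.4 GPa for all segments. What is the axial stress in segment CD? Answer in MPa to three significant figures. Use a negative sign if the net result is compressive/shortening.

Internal axial forces (sectioning from the free end, tension +): N_CD = 22.8 kN, N_BC = -11.5 kN, N_AB = -8.43 kN.
A_CD = 1239 mm².
σ_CD = N_CD/A_CD = 22800/1239 = 18.4 MPa.

18.4 MPa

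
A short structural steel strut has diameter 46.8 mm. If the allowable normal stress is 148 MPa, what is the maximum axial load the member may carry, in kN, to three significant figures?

A = 1720 mm².
P_max = σ_allow · A = 148 · 1720 = 254600 N = 254.6 kN.

255 kN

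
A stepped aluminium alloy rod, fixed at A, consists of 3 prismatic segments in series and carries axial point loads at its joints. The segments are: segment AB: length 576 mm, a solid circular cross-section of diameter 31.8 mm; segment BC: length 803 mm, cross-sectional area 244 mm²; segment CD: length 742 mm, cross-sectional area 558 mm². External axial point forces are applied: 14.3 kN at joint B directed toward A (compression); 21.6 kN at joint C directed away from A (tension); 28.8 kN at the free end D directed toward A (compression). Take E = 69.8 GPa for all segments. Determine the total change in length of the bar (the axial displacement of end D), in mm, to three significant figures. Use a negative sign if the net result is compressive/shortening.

-1.11 mm

Internal axial forces (sectioning from the free end, tension +): N_CD = -28.8 kN, N_BC = -7.2 kN, N_AB = -21.5 kN.
A_AB = 794.2 mm².
δ_AB = -21500·576/(794.2·69800) = -0.2234 mm
δ_BC = -7200·803/(244·69800) = -0.3395 mm
δ_CD = -28800·742/(558·69800) = -0.5487 mm
δ = Σδ_i = -1.112 mm.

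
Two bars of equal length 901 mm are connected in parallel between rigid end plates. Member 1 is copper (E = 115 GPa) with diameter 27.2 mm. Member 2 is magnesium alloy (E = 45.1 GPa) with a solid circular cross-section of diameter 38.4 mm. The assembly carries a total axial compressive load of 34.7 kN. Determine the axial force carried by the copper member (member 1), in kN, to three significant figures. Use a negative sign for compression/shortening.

-19.5 kN

A_1 = 581.1 mm².
A_2 = 1158 mm².
Equal strain + equilibrium ⇒ each member carries load in proportion to AE: A₁E₁ = 66820000 N, A₂E₂ = 52230000 N, ΣAE = 119100000 N.
F₁ = P·A₁E₁/ΣAE = -34700·66820000/119100000 = -19480 N.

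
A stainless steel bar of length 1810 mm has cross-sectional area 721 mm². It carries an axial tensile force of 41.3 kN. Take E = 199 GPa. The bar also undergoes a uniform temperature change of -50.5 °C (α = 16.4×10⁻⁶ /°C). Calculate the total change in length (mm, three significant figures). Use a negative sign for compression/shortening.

δ_mech = NL/(AE) = 41300·1810/(721·199000) = 0.521 mm.
δ_thermal = αLΔT = 16.4e-6·1810·-50.5 = -1.499 mm.
δ = δ_mech + δ_thermal = -0.978 mm.

-0.978 mm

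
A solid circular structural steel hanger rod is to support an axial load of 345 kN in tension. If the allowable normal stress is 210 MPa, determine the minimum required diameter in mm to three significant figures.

45.7 mm

Required area A ≥ P/σ_allow = 345000/210 = 1643 mm².
For a solid circular section, d ≥ √(4A/π) = 45.74 mm.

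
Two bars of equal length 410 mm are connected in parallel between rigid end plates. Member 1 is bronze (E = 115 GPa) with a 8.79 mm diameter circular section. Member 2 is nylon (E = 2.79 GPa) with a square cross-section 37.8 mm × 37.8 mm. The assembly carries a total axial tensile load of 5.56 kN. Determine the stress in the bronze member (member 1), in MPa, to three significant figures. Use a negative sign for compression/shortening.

A_1 = 60.68 mm².
A_2 = 1429 mm².
Equal strain + equilibrium ⇒ each member carries load in proportion to AE: A₁E₁ = 6979000 N, A₂E₂ = 3986000 N, ΣAE = 10970000 N.
σ₁ = P·E₁/ΣAE = 5560·115000/10970000 = 58.31 MPa.

58.3 MPa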